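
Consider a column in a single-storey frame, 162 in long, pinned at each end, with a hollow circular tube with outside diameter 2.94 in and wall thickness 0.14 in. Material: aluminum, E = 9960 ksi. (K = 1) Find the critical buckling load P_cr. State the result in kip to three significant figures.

Inner diameter d_i = 2.94 − 2×0.14 = 2.660 in
I = π(d_o⁴ − d_i⁴)/64 = π(2.94⁴ − 2.660⁴)/64 = 1.210 in⁴
Effective length L_e = K·L = 1 × 162 = 162.0 in
P_cr = π²EI / L_e² = π² × 9960×10³ × 1.210 / 162.0² = 4.532×10^3 lb

P_cr ≈ 4.53 kip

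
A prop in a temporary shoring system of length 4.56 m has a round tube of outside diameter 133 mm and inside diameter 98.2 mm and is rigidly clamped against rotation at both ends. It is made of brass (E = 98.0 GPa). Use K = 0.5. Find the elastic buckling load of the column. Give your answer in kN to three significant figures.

d_o = 133 mm, d_i = 98.2 mm
I = π(d_o⁴ − d_i⁴)/64 = π(133⁴ − 98.20⁴)/64 = 1.079×10^7 mm⁴
I = 1.079×10^7 mm⁴ = 1.079×10^-5 m⁴
Effective length L_e = K·L = 0.5 × 4.56 = 2.280 m
P_cr = π²EI / L_e² = π² × 98.0×10⁹ × 1.079×10^-5 / 2.280² = 2.008×10^6 N

P_cr ≈ 2010 kN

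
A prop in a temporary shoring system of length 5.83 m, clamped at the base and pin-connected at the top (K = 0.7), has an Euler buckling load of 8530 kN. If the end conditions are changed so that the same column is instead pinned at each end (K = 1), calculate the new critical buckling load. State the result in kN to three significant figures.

P_cr ∝ 1/K², so P_cr,new = P_cr,old × (K_old/K_new)² = 8530 × (0.7/1)²
= 8530 × 0.4900 = 4180 kN

P_cr ≈ 4180 kN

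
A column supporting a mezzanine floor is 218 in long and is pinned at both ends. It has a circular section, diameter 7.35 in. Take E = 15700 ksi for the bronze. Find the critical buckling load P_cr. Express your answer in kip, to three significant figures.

I = πd⁴/64 = π×7.35⁴/64 = 143.3 in⁴
Effective length L_e = K·L = 1 × 218 = 218.0 in
P_cr = π²EI / L_e² = π² × 15700×10³ × 143.3 / 218.0² = 4.671×10^5 lb

P_cr ≈ 467 kip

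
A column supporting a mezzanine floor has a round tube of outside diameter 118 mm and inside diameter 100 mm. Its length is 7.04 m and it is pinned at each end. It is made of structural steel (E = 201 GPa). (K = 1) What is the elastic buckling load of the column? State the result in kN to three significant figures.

d_o = 118 mm, d_i = 100 mm
I = π(d_o⁴ − d_i⁴)/64 = π(118⁴ − 100.0⁴)/64 = 4.608×10^6 mm⁴
I = 4.608×10^6 mm⁴ = 4.608×10^-6 m⁴
Effective length L_e = K·L = 1 × 7.04 = 7.040 m
P_cr = π²EI / L_e² = π² × 201×10⁹ × 4.608×10^-6 / 7.040² = 1.845×10^5 N

P_cr ≈ 184 kN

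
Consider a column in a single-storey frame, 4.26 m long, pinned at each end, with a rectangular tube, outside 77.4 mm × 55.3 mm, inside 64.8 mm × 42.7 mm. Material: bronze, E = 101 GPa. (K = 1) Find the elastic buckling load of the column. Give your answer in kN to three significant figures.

Weak-axis I_min = (h_o·b_o³ − h_i·b_i³)/12 with b_o = 55.3, b_i = 42.70 mm (shorter outer/inner sides).
I_min = (77.4×55.3³ − 64.80×42.70³)/12 = 6.704×10^5 mm⁴
I = 6.704×10^5 mm⁴ = 6.704×10^-7 m⁴
Effective length L_e = K·L = 1 × 4.26 = 4.260 m
P_cr = π²EI / L_e² = π² × 101×10⁹ × 6.704×10^-7 / 4.260² = 3.682×10^4 N

P_cr ≈ 36.8 kN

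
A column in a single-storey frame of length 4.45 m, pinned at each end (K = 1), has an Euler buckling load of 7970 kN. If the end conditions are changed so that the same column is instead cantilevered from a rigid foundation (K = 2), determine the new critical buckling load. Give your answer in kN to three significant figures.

P_cr ∝ 1/K², so P_cr,new = P_cr,old × (K_old/K_new)² = 7970 × (1/2)²
= 7970 × 0.2500 = 1990 kN

P_cr ≈ 1990 kN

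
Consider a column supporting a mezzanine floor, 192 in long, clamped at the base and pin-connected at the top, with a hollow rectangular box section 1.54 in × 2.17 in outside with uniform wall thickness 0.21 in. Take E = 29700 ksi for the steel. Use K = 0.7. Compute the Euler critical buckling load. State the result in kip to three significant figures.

P_cr ≈ 7.39 kip

Inner dimensions: h_i = 2.17 − 2×0.21 = 1.750 in, b_i = 1.54 − 2×0.21 = 1.120 in
Weak-axis I_min = (h_o·b_o³ − h_i·b_i³)/12 with b_o = 1.54, b_i = 1.120 in (shorter outer/inner sides).
I_min = (2.17×1.54³ − 1.750×1.120³)/12 = 0.4556 in⁴
Effective length L_e = K·L = 0.7 × 192 = 134.4 in
P_cr = π²EI / L_e² = π² × 29700×10³ × 0.4556 / 134.4² = 7.393×10^3 lb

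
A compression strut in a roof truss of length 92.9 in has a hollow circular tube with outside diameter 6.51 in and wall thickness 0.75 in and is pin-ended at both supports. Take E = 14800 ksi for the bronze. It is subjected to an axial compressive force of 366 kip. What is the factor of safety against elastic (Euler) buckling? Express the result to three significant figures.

n ≈ 2.65

Inner diameter d_i = 6.51 − 2×0.75 = 5.010 in
I = π(d_o⁴ − d_i⁴)/64 = π(6.51⁴ − 5.010⁴)/64 = 57.24 in⁴
Effective length L_e = K·L = 1 × 92.9 = 92.90 in
P_cr = π²EI / L_e² = π² × 14800×10³ × 57.24 / 92.90² = 9.688×10^5 lb
Factor of safety n = P_cr / P = 968.77 / 366 = 2.65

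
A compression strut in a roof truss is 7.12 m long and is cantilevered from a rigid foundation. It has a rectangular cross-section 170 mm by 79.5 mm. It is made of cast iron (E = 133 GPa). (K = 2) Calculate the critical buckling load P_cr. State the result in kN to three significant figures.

P_cr ≈ 46.1 kN

Buckling occurs about the weak axis: I_min = h·b³/12 with b = 79.5 mm (the shorter side).
I_min = 170×79.5³/12 = 7.118×10^6 mm⁴
I = 7.118×10^6 mm⁴ = 7.118×10^-6 m⁴
Effective length L_e = K·L = 2 × 7.12 = 14.24 m
P_cr = π²EI / L_e² = π² × 133×10⁹ × 7.118×10^-6 / 14.24² = 4.608×10^4 N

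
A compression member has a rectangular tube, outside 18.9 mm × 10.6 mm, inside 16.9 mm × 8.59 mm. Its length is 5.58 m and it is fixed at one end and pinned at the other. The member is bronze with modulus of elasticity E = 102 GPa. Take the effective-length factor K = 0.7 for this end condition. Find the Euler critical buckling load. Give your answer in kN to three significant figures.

Weak-axis I_min = (h_o·b_o³ − h_i·b_i³)/12 with b_o = 10.6, b_i = 8.590 mm (shorter outer/inner sides).
I_min = (18.9×10.6³ − 16.90×8.590³)/12 = 983.2 mm⁴
I = 983.2 mm⁴ = 9.832×10^-10 m⁴
Effective length L_e = K·L = 0.7 × 5.58 = 3.906 m
P_cr = π²EI / L_e² = π² × 102×10⁹ × 9.832×10^-10 / 3.906² = 64.87 N

P_cr ≈ 0.0649 kN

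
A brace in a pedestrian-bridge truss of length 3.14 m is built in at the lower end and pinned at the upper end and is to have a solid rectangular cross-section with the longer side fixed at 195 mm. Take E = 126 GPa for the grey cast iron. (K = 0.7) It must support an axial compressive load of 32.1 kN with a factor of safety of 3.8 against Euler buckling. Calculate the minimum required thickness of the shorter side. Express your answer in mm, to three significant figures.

b ≈ 30.8 mm

Required P_cr = n·P = 3.8 × 32.1 = 122.0 kN
L_e = K·L = 0.7 × 3.14 = 2.198 m
Required I = P_cr·L_e²/(π²E) = 1.220×10^5 × 2.198² / (π² × 1.26×10^11) = 4.739×10^-7 m⁴
I_req = 4.739×10^5 mm⁴
Rectangle, weak axis: I_min = h·b³/12 with h = 195 mm fixed  ⇒  b = (12I/h)^(1/3) = 30.8 mm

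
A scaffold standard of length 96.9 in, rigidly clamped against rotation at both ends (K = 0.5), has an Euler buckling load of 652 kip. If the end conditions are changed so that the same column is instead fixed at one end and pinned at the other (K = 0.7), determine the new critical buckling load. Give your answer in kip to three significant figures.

P_cr ∝ 1/K², so P_cr,new = P_cr,old × (K_old/K_new)² = 652 × (0.5/0.7)²
= 652 × 0.5102 = 333 kip

P_cr ≈ 333 kip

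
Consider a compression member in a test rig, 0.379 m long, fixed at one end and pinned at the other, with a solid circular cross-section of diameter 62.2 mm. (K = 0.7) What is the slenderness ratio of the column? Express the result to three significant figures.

λ ≈ 17.1

For a solid circle r = d/4 = 62.2/4 = 15.55 mm
L_e = K·L = 0.7 × 0.379 m = 0.2653 m = 265.30 mm
λ = L_e / r_min = 265.30 / 15.55 = 17.1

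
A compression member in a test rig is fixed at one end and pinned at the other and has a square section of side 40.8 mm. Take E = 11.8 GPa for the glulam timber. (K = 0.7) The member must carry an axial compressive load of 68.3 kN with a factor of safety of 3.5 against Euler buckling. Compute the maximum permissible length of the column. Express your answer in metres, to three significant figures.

I = a⁴/12 = 40.8⁴/12 = 2.309×10^5 mm⁴
I = 2.309×10^-7 m⁴
Required critical load P_cr = n·P = 3.5 × 68.3 = 239.0 kN = 2.390×10^5 N
From P_cr = π²EI/(K·L)²:  L = (1/K)·√(π²EI/P_cr) = (1/0.7)·√(π²×1.18×10^10×2.309×10^-7/2.390×10^5)
L = 0.479 m

L_max ≈ 0.479 m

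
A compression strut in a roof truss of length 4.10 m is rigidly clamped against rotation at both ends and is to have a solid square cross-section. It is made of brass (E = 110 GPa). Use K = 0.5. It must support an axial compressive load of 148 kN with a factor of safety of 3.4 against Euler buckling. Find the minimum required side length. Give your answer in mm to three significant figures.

a ≈ 69.5 mm

Required P_cr = n·P = 3.4 × 148 = 503.2 kN
L_e = K·L = 0.5 × 4.10 = 2.050 m
Required I = P_cr·L_e²/(π²E) = 5.032×10^5 × 2.050² / (π² × 1.10×10^11) = 1.948×10^-6 m⁴
I_req = 1.948×10^6 mm⁴
Solid square: I = a⁴/12  ⇒  a = (12I)^(1/4) = (12×1.948×10^6)^(1/4) = 69.5 mm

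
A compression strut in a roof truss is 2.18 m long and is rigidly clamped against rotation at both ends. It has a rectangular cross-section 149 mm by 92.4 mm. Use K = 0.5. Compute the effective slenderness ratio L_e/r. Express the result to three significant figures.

λ ≈ 40.9

Buckling occurs about the weak axis: I_min = h·b³/12 with b = 92.4 mm (the shorter side).
I_min = 149×92.4³/12 = 9.795×10^6 mm⁴
A = 1.377×10^4 mm²;  r_min = √(I/A) = √(9.795×10^6/1.377×10^4) = 26.67 mm
L_e = K·L = 0.5 × 2.18 m = 1.090 m = 1090.0 mm
λ = L_e / r_min = 1090.0 / 26.67 = 40.9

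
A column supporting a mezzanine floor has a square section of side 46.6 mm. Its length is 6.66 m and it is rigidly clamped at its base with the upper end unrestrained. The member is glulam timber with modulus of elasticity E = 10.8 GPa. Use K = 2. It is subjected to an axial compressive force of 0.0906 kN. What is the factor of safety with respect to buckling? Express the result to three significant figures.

n ≈ 2.61

I = a⁴/12 = 46.6⁴/12 = 3.930×10^5 mm⁴
I = 3.930×10^5 mm⁴ = 3.930×10^-7 m⁴
Effective length L_e = K·L = 2 × 6.66 = 13.32 m
P_cr = π²EI / L_e² = π² × 10.8×10⁹ × 3.930×10^-7 / 13.32² = 236.1 N
Factor of safety n = P_cr / P = 0.23609 / 0.0906 = 2.61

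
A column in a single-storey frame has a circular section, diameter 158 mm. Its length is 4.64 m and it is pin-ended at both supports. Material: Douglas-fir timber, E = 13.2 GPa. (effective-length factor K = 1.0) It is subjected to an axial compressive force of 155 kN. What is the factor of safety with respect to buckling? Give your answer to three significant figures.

n ≈ 1.19

I = πd⁴/64 = π×158⁴/64 = 3.059×10^7 mm⁴
I = 3.059×10^7 mm⁴ = 3.059×10^-5 m⁴
Effective length L_e = K·L = 1 × 4.64 = 4.640 m
P_cr = π²EI / L_e² = π² × 13.2×10⁹ × 3.059×10^-5 / 4.640² = 1.851×10^5 N
Factor of safety n = P_cr / P = 185.11 / 155 = 1.19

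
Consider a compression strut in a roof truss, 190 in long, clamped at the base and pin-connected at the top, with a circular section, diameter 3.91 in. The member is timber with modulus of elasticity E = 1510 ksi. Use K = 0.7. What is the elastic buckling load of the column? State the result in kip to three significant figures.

P_cr ≈ 9.67 kip

I = πd⁴/64 = π×3.91⁴/64 = 11.47 in⁴
Effective length L_e = K·L = 0.7 × 190 = 133.0 in
P_cr = π²EI / L_e² = π² × 1510×10³ × 11.47 / 133.0² = 9.666×10^3 lb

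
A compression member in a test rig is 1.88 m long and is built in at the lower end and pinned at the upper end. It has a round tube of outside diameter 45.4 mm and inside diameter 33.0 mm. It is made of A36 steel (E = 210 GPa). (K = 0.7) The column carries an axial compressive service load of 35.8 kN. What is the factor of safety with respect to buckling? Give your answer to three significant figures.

n ≈ 5.03

d_o = 45.4 mm, d_i = 33.0 mm
I = π(d_o⁴ − d_i⁴)/64 = π(45.4⁴ − 33.00⁴)/64 = 1.503×10^5 mm⁴
I = 1.503×10^5 mm⁴ = 1.503×10^-7 m⁴
Effective length L_e = K·L = 0.7 × 1.88 = 1.316 m
P_cr = π²EI / L_e² = π² × 210×10⁹ × 1.503×10^-7 / 1.316² = 1.799×10^5 N
Factor of safety n = P_cr / P = 179.91 / 35.8 = 5.03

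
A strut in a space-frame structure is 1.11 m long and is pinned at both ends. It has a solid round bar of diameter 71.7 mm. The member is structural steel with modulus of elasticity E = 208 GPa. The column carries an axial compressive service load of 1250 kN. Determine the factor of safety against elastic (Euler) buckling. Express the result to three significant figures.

I = πd⁴/64 = π×71.7⁴/64 = 1.297×10^6 mm⁴
I = 1.297×10^6 mm⁴ = 1.297×10^-6 m⁴
Effective length L_e = K·L = 1 × 1.11 = 1.110 m
P_cr = π²EI / L_e² = π² × 208×10⁹ × 1.297×10^-6 / 1.110² = 2.162×10^6 N
Factor of safety n = P_cr / P = 2161.5 / 1250 = 1.73

n ≈ 1.73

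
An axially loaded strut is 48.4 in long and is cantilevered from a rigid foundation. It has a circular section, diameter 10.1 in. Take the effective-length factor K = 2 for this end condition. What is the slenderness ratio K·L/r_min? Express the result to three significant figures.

For a solid circle r = d/4 = 10.1/4 = 2.525 in
L_e = K·L = 2 × 48.4 = 96.80 in
λ = L_e / r_min = 96.800 / 2.525 = 38.3

λ ≈ 38.3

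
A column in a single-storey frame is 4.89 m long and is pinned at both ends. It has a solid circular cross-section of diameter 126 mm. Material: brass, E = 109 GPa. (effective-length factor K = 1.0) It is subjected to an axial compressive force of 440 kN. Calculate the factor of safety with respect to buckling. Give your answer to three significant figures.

I = πd⁴/64 = π×126⁴/64 = 1.237×10^7 mm⁴
I = 1.237×10^7 mm⁴ = 1.237×10^-5 m⁴
Effective length L_e = K·L = 1 × 4.89 = 4.890 m
P_cr = π²EI / L_e² = π² × 109×10⁹ × 1.237×10^-5 / 4.890² = 5.566×10^5 N
Factor of safety n = P_cr / P = 556.62 / 440 = 1.27

n ≈ 1.27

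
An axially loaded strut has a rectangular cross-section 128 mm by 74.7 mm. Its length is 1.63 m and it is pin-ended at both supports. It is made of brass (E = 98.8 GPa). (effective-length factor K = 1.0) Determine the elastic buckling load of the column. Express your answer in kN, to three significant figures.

Buckling occurs about the weak axis: I_min = h·b³/12 with b = 74.7 mm (the shorter side).
I_min = 128×74.7³/12 = 4.446×10^6 mm⁴
I = 4.446×10^6 mm⁴ = 4.446×10^-6 m⁴
Effective length L_e = K·L = 1 × 1.63 = 1.630 m
P_cr = π²EI / L_e² = π² × 98.8×10⁹ × 4.446×10^-6 / 1.630² = 1.632×10^6 N

P_cr ≈ 1630 kN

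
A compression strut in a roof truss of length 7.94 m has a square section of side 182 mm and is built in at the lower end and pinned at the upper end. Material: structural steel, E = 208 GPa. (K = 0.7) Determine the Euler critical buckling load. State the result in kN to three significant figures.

P_cr ≈ 6080 kN

I = a⁴/12 = 182⁴/12 = 9.143×10^7 mm⁴
I = 9.143×10^7 mm⁴ = 9.143×10^-5 m⁴
Effective length L_e = K·L = 0.7 × 7.94 = 5.558 m
P_cr = π²EI / L_e² = π² × 208×10⁹ × 9.143×10^-5 / 5.558² = 6.076×10^6 N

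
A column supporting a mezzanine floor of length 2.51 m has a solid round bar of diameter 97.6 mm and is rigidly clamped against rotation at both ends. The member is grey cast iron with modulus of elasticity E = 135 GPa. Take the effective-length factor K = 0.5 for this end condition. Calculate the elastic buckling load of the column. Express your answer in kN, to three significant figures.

I = πd⁴/64 = π×97.6⁴/64 = 4.454×10^6 mm⁴
I = 4.454×10^6 mm⁴ = 4.454×10^-6 m⁴
Effective length L_e = K·L = 0.5 × 2.51 = 1.255 m
P_cr = π²EI / L_e² = π² × 135×10⁹ × 4.454×10^-6 / 1.255² = 3.768×10^6 N

P_cr ≈ 3770 kN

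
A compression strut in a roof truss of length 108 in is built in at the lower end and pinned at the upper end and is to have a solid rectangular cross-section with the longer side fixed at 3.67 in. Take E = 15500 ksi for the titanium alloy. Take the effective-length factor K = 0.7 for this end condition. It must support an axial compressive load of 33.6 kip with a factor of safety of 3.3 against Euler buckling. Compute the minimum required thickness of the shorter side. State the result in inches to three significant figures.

Required P_cr = n·P = 3.3 × 33.6 = 110.9 kip
L_e = K·L = 0.7 × 108 = 75.60 in
Required I = P_cr·L_e²/(π²E) = 1.109×10^5 × 75.60² / (π² × 1.55×10^7) = 4.143 in⁴
Rectangle, weak axis: I_min = h·b³/12 with h = 3.67 in fixed  ⇒  b = (12I/h)^(1/3) = 2.38 in

b ≈ 2.38 in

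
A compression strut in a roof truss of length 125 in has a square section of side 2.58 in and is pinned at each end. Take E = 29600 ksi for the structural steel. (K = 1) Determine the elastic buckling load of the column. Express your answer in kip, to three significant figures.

P_cr ≈ 69.0 kip

I = a⁴/12 = 2.58⁴/12 = 3.692 in⁴
Effective length L_e = K·L = 1 × 125 = 125.0 in
P_cr = π²EI / L_e² = π² × 29600×10³ × 3.692 / 125.0² = 6.903×10^4 lb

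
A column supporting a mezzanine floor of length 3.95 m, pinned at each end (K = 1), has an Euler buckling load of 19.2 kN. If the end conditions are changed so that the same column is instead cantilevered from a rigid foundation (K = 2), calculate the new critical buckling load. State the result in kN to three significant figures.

P_cr ∝ 1/K², so P_cr,new = P_cr,old × (K_old/K_new)² = 19.2 × (1/2)²
= 19.2 × 0.2500 = 4.80 kN

P_cr ≈ 4.80 kN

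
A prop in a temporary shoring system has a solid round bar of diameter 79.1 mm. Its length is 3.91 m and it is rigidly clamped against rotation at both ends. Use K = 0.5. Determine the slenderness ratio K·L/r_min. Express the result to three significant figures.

λ ≈ 98.9

For a solid circle r = d/4 = 79.1/4 = 19.77 mm
L_e = K·L = 0.5 × 3.91 m = 1.955 m = 1955.0 mm
λ = L_e / r_min = 1955.0 / 19.77 = 98.9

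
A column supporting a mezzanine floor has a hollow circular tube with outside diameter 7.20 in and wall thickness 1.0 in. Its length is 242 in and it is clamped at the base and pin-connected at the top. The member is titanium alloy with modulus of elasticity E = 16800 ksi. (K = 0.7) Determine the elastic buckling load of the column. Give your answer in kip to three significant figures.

P_cr ≈ 555 kip

Inner diameter d_i = 7.20 − 2×1.0 = 5.200 in
I = π(d_o⁴ − d_i⁴)/64 = π(7.20⁴ − 5.200⁴)/64 = 96.03 in⁴
Effective length L_e = K·L = 0.7 × 242 = 169.4 in
P_cr = π²EI / L_e² = π² × 16800×10³ × 96.03 / 169.4² = 5.548×10^5 lb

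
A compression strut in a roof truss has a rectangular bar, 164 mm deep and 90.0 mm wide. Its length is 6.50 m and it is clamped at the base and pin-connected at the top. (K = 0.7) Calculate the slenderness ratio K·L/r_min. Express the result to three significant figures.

For a rectangle r_min = b/√12 = 90.0/√12 = 25.98 mm
L_e = K·L = 0.7 × 6.50 m = 4.550 m = 4550.0 mm
λ = L_e / r_min = 4550.0 / 25.98 = 175

λ ≈ 175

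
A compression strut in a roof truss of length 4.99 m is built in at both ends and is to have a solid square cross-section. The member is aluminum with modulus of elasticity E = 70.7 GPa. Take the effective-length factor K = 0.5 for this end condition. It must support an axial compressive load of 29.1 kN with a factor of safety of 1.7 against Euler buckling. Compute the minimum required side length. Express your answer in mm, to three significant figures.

Required P_cr = n·P = 1.7 × 29.1 = 49.47 kN
L_e = K·L = 0.5 × 4.99 = 2.495 m
Required I = P_cr·L_e²/(π²E) = 4.947×10^4 × 2.495² / (π² × 7.07×10^10) = 4.413×10^-7 m⁴
I_req = 4.413×10^5 mm⁴
Solid square: I = a⁴/12  ⇒  a = (12I)^(1/4) = (12×4.413×10^5)^(1/4) = 48.0 mm

a ≈ 48.0 mm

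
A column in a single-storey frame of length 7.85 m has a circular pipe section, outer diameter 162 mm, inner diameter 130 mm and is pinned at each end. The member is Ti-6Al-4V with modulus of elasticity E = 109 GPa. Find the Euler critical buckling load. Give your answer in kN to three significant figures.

P_cr ≈ 345 kN

d_o = 162 mm, d_i = 130 mm
I = π(d_o⁴ − d_i⁴)/64 = π(162⁴ − 130.0⁴)/64 = 1.979×10^7 mm⁴
I = 1.979×10^7 mm⁴ = 1.979×10^-5 m⁴
Effective length L_e = K·L = 1 × 7.85 = 7.850 m
P_cr = π²EI / L_e² = π² × 109×10⁹ × 1.979×10^-5 / 7.850² = 3.455×10^5 N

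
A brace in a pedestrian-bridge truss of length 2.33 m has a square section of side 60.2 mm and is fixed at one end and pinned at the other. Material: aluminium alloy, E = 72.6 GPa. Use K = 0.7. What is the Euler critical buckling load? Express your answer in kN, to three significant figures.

P_cr ≈ 295 kN

I = a⁴/12 = 60.2⁴/12 = 1.094×10^6 mm⁴
I = 1.094×10^6 mm⁴ = 1.094×10^-6 m⁴
Effective length L_e = K·L = 0.7 × 2.33 = 1.631 m
P_cr = π²EI / L_e² = π² × 72.6×10⁹ × 1.094×10^-6 / 1.631² = 2.948×10^5 N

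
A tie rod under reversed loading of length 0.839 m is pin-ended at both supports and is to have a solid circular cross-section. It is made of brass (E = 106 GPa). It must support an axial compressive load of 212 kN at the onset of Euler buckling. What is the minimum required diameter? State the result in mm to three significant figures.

L_e = K·L = 1 × 0.839 = 0.8390 m
Required I = P_cr·L_e²/(π²E) = 2.120×10^5 × 0.8390² / (π² × 1.06×10^11) = 1.426×10^-7 m⁴
I_req = 1.426×10^5 mm⁴
Solid circle: I = πd⁴/64  ⇒  d = (64I/π)^(1/4) = (64×1.426×10^5/π)^(1/4) = 41.3 mm

d ≈ 41.3 mm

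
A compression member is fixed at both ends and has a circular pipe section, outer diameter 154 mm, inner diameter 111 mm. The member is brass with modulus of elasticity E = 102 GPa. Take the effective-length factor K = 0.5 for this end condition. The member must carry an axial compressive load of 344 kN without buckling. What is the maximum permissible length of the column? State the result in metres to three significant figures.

d_o = 154 mm, d_i = 111 mm
I = π(d_o⁴ − d_i⁴)/64 = π(154⁴ − 111.0⁴)/64 = 2.016×10^7 mm⁴
I = 2.016×10^-5 m⁴
At the buckling limit P_cr = P = 3.440×10^5 N
From P_cr = π²EI/(K·L)²:  L = (1/K)·√(π²EI/P_cr) = (1/0.5)·√(π²×1.02×10^11×2.016×10^-5/3.440×10^5)
L = 15.4 m

L_max ≈ 15.4 m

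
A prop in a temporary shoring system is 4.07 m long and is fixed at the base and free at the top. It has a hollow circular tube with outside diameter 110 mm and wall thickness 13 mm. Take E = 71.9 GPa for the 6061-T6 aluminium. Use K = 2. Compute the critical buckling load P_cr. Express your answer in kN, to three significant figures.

P_cr ≈ 50.8 kN

Inner diameter d_i = 110 − 2×13 = 84.00 mm
I = π(d_o⁴ − d_i⁴)/64 = π(110⁴ − 84.00⁴)/64 = 4.743×10^6 mm⁴
I = 4.743×10^6 mm⁴ = 4.743×10^-6 m⁴
Effective length L_e = K·L = 2 × 4.07 = 8.140 m
P_cr = π²EI / L_e² = π² × 71.9×10⁹ × 4.743×10^-6 / 8.140² = 5.080×10^4 N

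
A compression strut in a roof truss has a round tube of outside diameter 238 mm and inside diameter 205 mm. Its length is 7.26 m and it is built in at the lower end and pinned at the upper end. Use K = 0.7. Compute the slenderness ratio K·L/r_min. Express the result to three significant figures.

λ ≈ 64.7

d_o = 238 mm, d_i = 205 mm
I = π(d_o⁴ − d_i⁴)/64 = π(238⁴ − 205.0⁴)/64 = 7.081×10^7 mm⁴
A = 1.148×10^4 mm²;  r_min = √(I/A) = √(7.081×10^7/1.148×10^4) = 78.53 mm
L_e = K·L = 0.7 × 7.26 m = 5.082 m = 5082.0 mm
λ = L_e / r_min = 5082.0 / 78.53 = 64.7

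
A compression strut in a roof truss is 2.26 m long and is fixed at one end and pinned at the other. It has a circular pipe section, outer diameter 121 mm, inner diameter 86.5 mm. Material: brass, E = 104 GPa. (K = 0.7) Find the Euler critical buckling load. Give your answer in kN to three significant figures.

P_cr ≈ 3190 kN

d_o = 121 mm, d_i = 86.5 mm
I = π(d_o⁴ − d_i⁴)/64 = π(121⁴ − 86.50⁴)/64 = 7.774×10^6 mm⁴
I = 7.774×10^6 mm⁴ = 7.774×10^-6 m⁴
Effective length L_e = K·L = 0.7 × 2.26 = 1.582 m
P_cr = π²EI / L_e² = π² × 104×10⁹ × 7.774×10^-6 / 1.582² = 3.188×10^6 N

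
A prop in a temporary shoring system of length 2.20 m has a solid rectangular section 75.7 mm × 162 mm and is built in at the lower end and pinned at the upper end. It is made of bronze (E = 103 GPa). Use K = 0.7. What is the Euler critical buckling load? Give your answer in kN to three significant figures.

Buckling occurs about the weak axis: I_min = h·b³/12 with b = 75.7 mm (the shorter side).
I_min = 162×75.7³/12 = 5.856×10^6 mm⁴
I = 5.856×10^6 mm⁴ = 5.856×10^-6 m⁴
Effective length L_e = K·L = 0.7 × 2.20 = 1.540 m
P_cr = π²EI / L_e² = π² × 103×10⁹ × 5.856×10^-6 / 1.540² = 2.510×10^6 N

P_cr ≈ 2510 kN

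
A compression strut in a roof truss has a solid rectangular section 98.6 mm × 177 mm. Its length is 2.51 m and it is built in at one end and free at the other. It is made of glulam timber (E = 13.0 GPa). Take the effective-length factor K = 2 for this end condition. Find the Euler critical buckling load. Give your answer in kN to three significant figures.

P_cr ≈ 72.0 kN

Buckling occurs about the weak axis: I_min = h·b³/12 with b = 98.6 mm (the shorter side).
I_min = 177×98.6³/12 = 1.414×10^7 mm⁴
I = 1.414×10^7 mm⁴ = 1.414×10^-5 m⁴
Effective length L_e = K·L = 2 × 2.51 = 5.020 m
P_cr = π²EI / L_e² = π² × 13.0×10⁹ × 1.414×10^-5 / 5.020² = 7.199×10^4 N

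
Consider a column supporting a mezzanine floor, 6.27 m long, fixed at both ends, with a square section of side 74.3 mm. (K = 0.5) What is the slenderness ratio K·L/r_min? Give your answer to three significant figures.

For a square r = a/√12 = 74.3/√12 = 21.45 mm
L_e = K·L = 0.5 × 6.27 m = 3.135 m = 3135.0 mm
λ = L_e / r_min = 3135.0 / 21.45 = 146

λ ≈ 146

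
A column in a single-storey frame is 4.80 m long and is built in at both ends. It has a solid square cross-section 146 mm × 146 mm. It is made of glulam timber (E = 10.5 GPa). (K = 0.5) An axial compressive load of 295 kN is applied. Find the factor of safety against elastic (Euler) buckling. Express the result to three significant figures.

n ≈ 2.31

I = a⁴/12 = 146⁴/12 = 3.786×10^7 mm⁴
I = 3.786×10^7 mm⁴ = 3.786×10^-5 m⁴
Effective length L_e = K·L = 0.5 × 4.80 = 2.400 m
P_cr = π²EI / L_e² = π² × 10.5×10⁹ × 3.786×10^-5 / 2.400² = 6.812×10^5 N
Factor of safety n = P_cr / P = 681.23 / 295 = 2.31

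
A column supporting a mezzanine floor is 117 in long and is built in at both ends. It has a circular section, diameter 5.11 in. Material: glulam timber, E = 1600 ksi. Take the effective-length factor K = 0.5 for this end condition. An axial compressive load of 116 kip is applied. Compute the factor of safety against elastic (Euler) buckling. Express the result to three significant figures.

n ≈ 1.33

I = πd⁴/64 = π×5.11⁴/64 = 33.47 in⁴
Effective length L_e = K·L = 0.5 × 117 = 58.50 in
P_cr = π²EI / L_e² = π² × 1600×10³ × 33.47 / 58.50² = 1.544×10^5 lb
Factor of safety n = P_cr / P = 154.44 / 116 = 1.33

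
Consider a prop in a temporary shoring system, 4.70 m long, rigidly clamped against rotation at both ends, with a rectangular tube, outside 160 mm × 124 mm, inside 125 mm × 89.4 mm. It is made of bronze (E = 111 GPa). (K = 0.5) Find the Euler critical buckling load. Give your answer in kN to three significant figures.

Weak-axis I_min = (h_o·b_o³ − h_i·b_i³)/12 with b_o = 124, b_i = 89.40 mm (shorter outer/inner sides).
I_min = (160×124³ − 125.0×89.40³)/12 = 1.798×10^7 mm⁴
I = 1.798×10^7 mm⁴ = 1.798×10^-5 m⁴
Effective length L_e = K·L = 0.5 × 4.70 = 2.350 m
P_cr = π²EI / L_e² = π² × 111×10⁹ × 1.798×10^-5 / 2.350² = 3.567×10^6 N

P_cr ≈ 3570 kN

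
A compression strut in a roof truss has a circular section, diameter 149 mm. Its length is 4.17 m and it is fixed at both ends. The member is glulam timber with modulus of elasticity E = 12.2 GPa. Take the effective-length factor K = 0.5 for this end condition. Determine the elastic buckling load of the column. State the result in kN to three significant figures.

P_cr ≈ 670 kN

I = πd⁴/64 = π×149⁴/64 = 2.419×10^7 mm⁴
I = 2.419×10^7 mm⁴ = 2.419×10^-5 m⁴
Effective length L_e = K·L = 0.5 × 4.17 = 2.085 m
P_cr = π²EI / L_e² = π² × 12.2×10⁹ × 2.419×10^-5 / 2.085² = 6.701×10^5 N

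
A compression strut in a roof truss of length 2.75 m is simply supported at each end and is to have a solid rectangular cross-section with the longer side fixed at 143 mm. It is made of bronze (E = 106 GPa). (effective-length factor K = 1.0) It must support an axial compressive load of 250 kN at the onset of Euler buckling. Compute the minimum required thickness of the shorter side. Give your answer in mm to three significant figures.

b ≈ 53.3 mm

L_e = K·L = 1 × 2.75 = 2.750 m
Required I = P_cr·L_e²/(π²E) = 2.500×10^5 × 2.750² / (π² × 1.06×10^11) = 1.807×10^-6 m⁴
I_req = 1.807×10^6 mm⁴
Rectangle, weak axis: I_min = h·b³/12 with h = 143 mm fixed  ⇒  b = (12I/h)^(1/3) = 53.3 mm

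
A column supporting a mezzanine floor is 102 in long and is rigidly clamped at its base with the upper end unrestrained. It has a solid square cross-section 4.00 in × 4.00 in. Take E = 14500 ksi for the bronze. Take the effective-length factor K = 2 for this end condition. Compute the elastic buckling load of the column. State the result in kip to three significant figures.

P_cr ≈ 73.4 kip

I = a⁴/12 = 4.00⁴/12 = 21.33 in⁴
Effective length L_e = K·L = 2 × 102 = 204.0 in
P_cr = π²EI / L_e² = π² × 14500×10³ × 21.33 / 204.0² = 7.336×10^4 lb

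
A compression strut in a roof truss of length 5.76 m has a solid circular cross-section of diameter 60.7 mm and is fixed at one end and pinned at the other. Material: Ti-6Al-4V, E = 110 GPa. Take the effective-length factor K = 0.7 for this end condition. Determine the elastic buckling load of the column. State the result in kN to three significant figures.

I = πd⁴/64 = π×60.7⁴/64 = 6.664×10^5 mm⁴
I = 6.664×10^5 mm⁴ = 6.664×10^-7 m⁴
Effective length L_e = K·L = 0.7 × 5.76 = 4.032 m
P_cr = π²EI / L_e² = π² × 110×10⁹ × 6.664×10^-7 / 4.032² = 4.450×10^4 N

P_cr ≈ 44.5 kN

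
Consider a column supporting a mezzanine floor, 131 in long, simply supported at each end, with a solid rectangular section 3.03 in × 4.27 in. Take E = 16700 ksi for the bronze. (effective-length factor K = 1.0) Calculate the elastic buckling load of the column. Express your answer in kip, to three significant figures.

Buckling occurs about the weak axis: I_min = h·b³/12 with b = 3.03 in (the shorter side).
I_min = 4.27×3.03³/12 = 9.899 in⁴
Effective length L_e = K·L = 1 × 131 = 131.0 in
P_cr = π²EI / L_e² = π² × 16700×10³ × 9.899 / 131.0² = 9.507×10^4 lb

P_cr ≈ 95.1 kip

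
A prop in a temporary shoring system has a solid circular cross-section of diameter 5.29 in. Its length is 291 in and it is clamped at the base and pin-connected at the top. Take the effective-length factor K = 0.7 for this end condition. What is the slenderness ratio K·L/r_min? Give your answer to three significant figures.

λ ≈ 154

I = πd⁴/64 = π×5.29⁴/64 = 38.44 in⁴
A = 21.98 in²;  r_min = √(I/A) = √(38.44/21.98) = 1.322 in
L_e = K·L = 0.7 × 291 = 203.7 in
λ = L_e / r_min = 203.70 / 1.322 = 154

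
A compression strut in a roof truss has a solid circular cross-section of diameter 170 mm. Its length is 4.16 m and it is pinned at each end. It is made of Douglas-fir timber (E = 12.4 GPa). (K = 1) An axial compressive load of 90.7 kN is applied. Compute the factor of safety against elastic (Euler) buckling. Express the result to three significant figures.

I = πd⁴/64 = π×170⁴/64 = 4.100×10^7 mm⁴
I = 4.100×10^7 mm⁴ = 4.100×10^-5 m⁴
Effective length L_e = K·L = 1 × 4.16 = 4.160 m
P_cr = π²EI / L_e² = π² × 12.4×10⁹ × 4.100×10^-5 / 4.160² = 2.899×10^5 N
Factor of safety n = P_cr / P = 289.93 / 90.7 = 3.20

n ≈ 3.20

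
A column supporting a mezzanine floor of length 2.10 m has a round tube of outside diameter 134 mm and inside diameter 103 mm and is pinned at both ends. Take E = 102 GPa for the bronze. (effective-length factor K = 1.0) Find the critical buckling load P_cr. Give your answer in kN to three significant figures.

P_cr ≈ 2350 kN

d_o = 134 mm, d_i = 103 mm
I = π(d_o⁴ − d_i⁴)/64 = π(134⁴ − 103.0⁴)/64 = 1.030×10^7 mm⁴
I = 1.030×10^7 mm⁴ = 1.030×10^-5 m⁴
Effective length L_e = K·L = 1 × 2.10 = 2.100 m
P_cr = π²EI / L_e² = π² × 102×10⁹ × 1.030×10^-5 / 2.100² = 2.352×10^6 N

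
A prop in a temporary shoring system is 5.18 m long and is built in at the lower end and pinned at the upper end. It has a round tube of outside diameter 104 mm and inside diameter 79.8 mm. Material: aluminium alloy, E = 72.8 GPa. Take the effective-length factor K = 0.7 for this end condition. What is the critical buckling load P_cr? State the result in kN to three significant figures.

d_o = 104 mm, d_i = 79.8 mm
I = π(d_o⁴ − d_i⁴)/64 = π(104⁴ − 79.80⁴)/64 = 3.752×10^6 mm⁴
I = 3.752×10^6 mm⁴ = 3.752×10^-6 m⁴
Effective length L_e = K·L = 0.7 × 5.18 = 3.626 m
P_cr = π²EI / L_e² = π² × 72.8×10⁹ × 3.752×10^-6 / 3.626² = 2.050×10^5 N

P_cr ≈ 205 kN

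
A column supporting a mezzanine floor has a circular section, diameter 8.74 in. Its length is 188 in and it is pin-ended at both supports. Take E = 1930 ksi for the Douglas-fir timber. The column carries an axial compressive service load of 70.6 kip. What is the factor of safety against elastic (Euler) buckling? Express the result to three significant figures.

I = πd⁴/64 = π×8.74⁴/64 = 286.4 in⁴
Effective length L_e = K·L = 1 × 188 = 188.0 in
P_cr = π²EI / L_e² = π² × 1930×10³ × 286.4 / 188.0² = 1.544×10^5 lb
Factor of safety n = P_cr / P = 154.37 / 70.6 = 2.19

n ≈ 2.19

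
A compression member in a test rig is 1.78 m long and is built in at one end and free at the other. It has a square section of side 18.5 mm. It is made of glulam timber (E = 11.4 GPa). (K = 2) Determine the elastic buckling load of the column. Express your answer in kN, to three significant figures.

I = a⁴/12 = 18.5⁴/12 = 9.761×10^3 mm⁴
I = 9.761×10^3 mm⁴ = 9.761×10^-9 m⁴
Effective length L_e = K·L = 2 × 1.78 = 3.560 m
P_cr = π²EI / L_e² = π² × 11.4×10⁹ × 9.761×10^-9 / 3.560² = 86.66 N

P_cr ≈ 0.0867 kN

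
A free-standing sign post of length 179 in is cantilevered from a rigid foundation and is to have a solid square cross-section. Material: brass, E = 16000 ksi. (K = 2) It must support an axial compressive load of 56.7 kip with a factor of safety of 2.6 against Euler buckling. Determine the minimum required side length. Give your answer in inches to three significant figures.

a ≈ 6.16 in

Required P_cr = n·P = 2.6 × 56.7 = 147.4 kip
L_e = K·L = 2 × 179 = 358.0 in
Required I = P_cr·L_e²/(π²E) = 1.474×10^5 × 358.0² / (π² × 1.60×10^7) = 119.6 in⁴
Solid square: I = a⁴/12  ⇒  a = (12I)^(1/4) = (12×119.6)^(1/4) = 6.16 in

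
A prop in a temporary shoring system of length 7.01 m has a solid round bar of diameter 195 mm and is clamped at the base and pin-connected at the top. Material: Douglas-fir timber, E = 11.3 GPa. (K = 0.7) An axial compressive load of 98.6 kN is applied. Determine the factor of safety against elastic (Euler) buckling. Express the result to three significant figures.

n ≈ 3.33

I = πd⁴/64 = π×195⁴/64 = 7.098×10^7 mm⁴
I = 7.098×10^7 mm⁴ = 7.098×10^-5 m⁴
Effective length L_e = K·L = 0.7 × 7.01 = 4.907 m
P_cr = π²EI / L_e² = π² × 11.3×10⁹ × 7.098×10^-5 / 4.907² = 3.287×10^5 N
Factor of safety n = P_cr / P = 328.74 / 98.6 = 3.33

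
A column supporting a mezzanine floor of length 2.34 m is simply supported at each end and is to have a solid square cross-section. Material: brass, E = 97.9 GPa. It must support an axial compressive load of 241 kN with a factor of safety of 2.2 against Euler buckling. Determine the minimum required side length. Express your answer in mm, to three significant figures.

a ≈ 77.5 mm

Required P_cr = n·P = 2.2 × 241 = 530.2 kN
L_e = K·L = 1 × 2.34 = 2.340 m
Required I = P_cr·L_e²/(π²E) = 5.302×10^5 × 2.340² / (π² × 9.79×10^10) = 3.005×10^-6 m⁴
I_req = 3.005×10^6 mm⁴
Solid square: I = a⁴/12  ⇒  a = (12I)^(1/4) = (12×3.005×10^6)^(1/4) = 77.5 mm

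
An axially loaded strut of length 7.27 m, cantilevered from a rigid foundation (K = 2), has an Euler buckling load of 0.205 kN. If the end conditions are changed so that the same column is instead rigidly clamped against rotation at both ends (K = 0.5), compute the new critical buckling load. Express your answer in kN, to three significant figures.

P_cr ∝ 1/K², so P_cr,new = P_cr,old × (K_old/K_new)² = 0.205 × (2/0.5)²
= 0.205 × 16.00 = 3.28 kN

P_cr ≈ 3.28 kN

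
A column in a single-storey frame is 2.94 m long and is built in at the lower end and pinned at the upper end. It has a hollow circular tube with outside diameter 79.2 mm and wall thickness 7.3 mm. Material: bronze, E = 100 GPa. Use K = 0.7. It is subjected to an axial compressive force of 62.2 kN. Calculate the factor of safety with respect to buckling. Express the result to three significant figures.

n ≈ 4.03

Inner diameter d_i = 79.2 − 2×7.3 = 64.60 mm
I = π(d_o⁴ − d_i⁴)/64 = π(79.2⁴ − 64.60⁴)/64 = 1.077×10^6 mm⁴
I = 1.077×10^6 mm⁴ = 1.077×10^-6 m⁴
Effective length L_e = K·L = 0.7 × 2.94 = 2.058 m
P_cr = π²EI / L_e² = π² × 100×10⁹ × 1.077×10^-6 / 2.058² = 2.509×10^5 N
Factor of safety n = P_cr / P = 250.86 / 62.2 = 4.03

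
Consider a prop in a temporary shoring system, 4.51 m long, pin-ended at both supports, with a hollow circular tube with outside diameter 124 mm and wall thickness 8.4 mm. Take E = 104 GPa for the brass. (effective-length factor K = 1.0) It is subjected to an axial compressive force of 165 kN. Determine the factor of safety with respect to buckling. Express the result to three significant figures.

Inner diameter d_i = 124 − 2×8.4 = 107.2 mm
I = π(d_o⁴ − d_i⁴)/64 = π(124⁴ − 107.2⁴)/64 = 5.123×10^6 mm⁴
I = 5.123×10^6 mm⁴ = 5.123×10^-6 m⁴
Effective length L_e = K·L = 1 × 4.51 = 4.510 m
P_cr = π²EI / L_e² = π² × 104×10⁹ × 5.123×10^-6 / 4.510² = 2.585×10^5 N
Factor of safety n = P_cr / P = 258.51 / 165 = 1.57

n ≈ 1.57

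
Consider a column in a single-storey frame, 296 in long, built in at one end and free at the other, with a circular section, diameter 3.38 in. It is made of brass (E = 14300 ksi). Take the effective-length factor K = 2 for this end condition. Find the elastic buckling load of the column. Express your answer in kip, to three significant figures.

I = πd⁴/64 = π×3.38⁴/64 = 6.407 in⁴
Effective length L_e = K·L = 2 × 296 = 592.0 in
P_cr = π²EI / L_e² = π² × 14300×10³ × 6.407 / 592.0² = 2.580×10^3 lb

P_cr ≈ 2.58 kip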